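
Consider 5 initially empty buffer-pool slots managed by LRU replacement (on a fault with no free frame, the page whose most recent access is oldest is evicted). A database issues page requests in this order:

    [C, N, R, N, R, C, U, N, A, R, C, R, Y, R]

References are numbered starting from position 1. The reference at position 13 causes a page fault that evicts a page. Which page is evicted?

pos 1: C -> fault, frames (C)
pos 2: N -> fault, frames (C N)
pos 3: R -> fault, frames (C N R)
pos 4: N -> hit
pos 5: R -> hit
pos 6: C -> hit
pos 7: U -> fault, frames (N R C U)
pos 8: N -> hit
pos 9: A -> fault, frames (R C U N A)
pos 10: R -> hit
pos 11: C -> hit
pos 12: R -> hit
pos 13: Y -> fault, evict U, frames (N A C R Y)
At position 13, page U is evicted.

U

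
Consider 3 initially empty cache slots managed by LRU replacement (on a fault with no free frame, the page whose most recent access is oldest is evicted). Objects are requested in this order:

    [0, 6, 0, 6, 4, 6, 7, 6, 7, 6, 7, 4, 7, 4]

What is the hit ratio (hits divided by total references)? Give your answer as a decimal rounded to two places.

0: fault, frames [0]
6: fault, frames [0, 6]
0: hit
6: hit
4: fault, frames [0, 6, 4]
6: hit
7: fault, evict 0, frames [4, 6, 7]
6: hit
7: hit
6: hit
7: hit
4: hit
7: hit
4: hit
Hits: 10 of 14 references → 10/14 = 0.7143.

0.71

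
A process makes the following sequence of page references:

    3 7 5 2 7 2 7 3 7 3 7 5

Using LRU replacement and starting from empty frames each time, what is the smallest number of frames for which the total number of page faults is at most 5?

f=1: 12 faults
f=2: 7 faults
f=3: 6 faults
f=4: 4 faults
Smallest f with faults ≤ 5 is 4.

4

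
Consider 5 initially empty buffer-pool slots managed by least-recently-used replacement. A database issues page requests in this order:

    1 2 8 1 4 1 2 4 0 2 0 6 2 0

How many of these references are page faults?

1 -> fault, frames {1}
2 -> fault, frames {1,2}
8 -> fault, frames {1,2,8}
1 -> hit
4 -> fault, frames {2,8,1,4}
1 -> hit
2 -> hit
4 -> hit
0 -> fault, frames {8,1,2,4,0}
2 -> hit
0 -> hit
6 -> fault, evict 8, frames {1,4,2,0,6}
2 -> hit
0 -> hit
Page faults: 6.

6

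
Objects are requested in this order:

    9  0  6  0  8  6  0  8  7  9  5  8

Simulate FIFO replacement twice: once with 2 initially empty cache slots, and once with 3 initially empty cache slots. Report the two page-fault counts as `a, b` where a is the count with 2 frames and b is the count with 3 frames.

2 frames: F F F . F . F . F F F F → 9 faults.
3 frames: F F F . F . . . F F F F → 8 faults.
8 < 9: adding a frame reduced faults, as is typical.

9, 8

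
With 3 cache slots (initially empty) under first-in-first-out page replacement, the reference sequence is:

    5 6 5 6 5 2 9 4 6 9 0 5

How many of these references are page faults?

5: miss, frames {5}
6: miss, frames {5,6}
5: hit
6: hit
5: hit
2: miss, frames {5,6,2}
9: miss, evict 5, frames {6,2,9}
4: miss, evict 6, frames {2,9,4}
6: miss, evict 2, frames {9,4,6}
9: hit
0: miss, evict 9, frames {4,6,0}
5: miss, evict 4, frames {6,0,5}
Page faults: 8.

8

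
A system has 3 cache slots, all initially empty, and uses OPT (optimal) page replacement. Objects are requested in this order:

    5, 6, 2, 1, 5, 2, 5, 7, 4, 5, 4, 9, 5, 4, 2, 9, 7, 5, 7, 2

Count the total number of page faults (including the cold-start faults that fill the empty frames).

5 -> miss, frames {5}
6 -> miss, frames {5,6}
2 -> miss, frames {5,6,2}
1 -> miss, evict 6, frames {5,2,1}
5 -> hit
2 -> hit
5 -> hit
7 -> miss, evict 1, frames {5,2,7}
4 -> miss, evict 7, frames {5,2,4}
5 -> hit
4 -> hit
9 -> miss, evict 2, frames {5,4,9}
5 -> hit
4 -> hit
2 -> miss, evict 4, frames {5,9,2}
9 -> hit
7 -> miss, evict 9, frames {5,2,7}
5 -> hit
7 -> hit
2 -> hit
Page faults: 9.

9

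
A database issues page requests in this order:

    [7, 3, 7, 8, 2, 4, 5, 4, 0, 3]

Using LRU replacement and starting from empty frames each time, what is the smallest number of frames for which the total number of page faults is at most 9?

2

f=1: 10 faults
f=2: 8 faults
f=3: 8 faults
f=4: 8 faults
f=5: 8 faults
f=6: 8 faults
f=7: 7 faults
Smallest f with faults ≤ 9 is 2.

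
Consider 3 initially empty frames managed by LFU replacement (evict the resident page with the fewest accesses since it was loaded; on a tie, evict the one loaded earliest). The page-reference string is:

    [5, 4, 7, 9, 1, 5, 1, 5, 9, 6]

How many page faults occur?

5: miss, frames {5}
4: miss, frames {5,4}
7: miss, frames {5,4,7}
9: miss, evict 5, frames {4,7,9}
1: miss, evict 4, frames {7,9,1}
5: miss, evict 7, frames {9,1,5}
1: hit
5: hit
9: hit
6: miss, evict 9, frames {1,5,6}
Page faults: 7.

7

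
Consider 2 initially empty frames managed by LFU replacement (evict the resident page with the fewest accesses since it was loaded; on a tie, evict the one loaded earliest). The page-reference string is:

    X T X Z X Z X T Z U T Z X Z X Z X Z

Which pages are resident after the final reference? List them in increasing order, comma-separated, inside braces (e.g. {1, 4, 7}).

X -> miss, frames {X}
T -> miss, frames {X,T}
X -> hit
Z -> miss, evict T, frames {X,Z}
X -> hit
Z -> hit
X -> hit
T -> miss, evict Z, frames {X,T}
Z -> miss, evict T, frames {X,Z}
U -> miss, evict Z, frames {X,U}
T -> miss, evict U, frames {X,T}
Z -> miss, evict T, frames {X,Z}
X -> hit
Z -> hit
X -> hit
Z -> hit
X -> hit
Z -> hit

{X, Z}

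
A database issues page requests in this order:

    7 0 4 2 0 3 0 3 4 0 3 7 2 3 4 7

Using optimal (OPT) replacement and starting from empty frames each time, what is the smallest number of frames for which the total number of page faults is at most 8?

3

f=1: 16 faults
f=2: 11 faults
f=3: 8 faults
f=4: 6 faults
f=5: 5 faults
Smallest f with faults ≤ 8 is 3.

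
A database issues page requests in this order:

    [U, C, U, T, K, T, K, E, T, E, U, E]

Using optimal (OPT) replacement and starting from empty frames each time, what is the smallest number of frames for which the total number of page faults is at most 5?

f=1: 12 faults
f=2: 6 faults
f=3: 5 faults
f=4: 5 faults
f=5: 5 faults
Smallest f with faults ≤ 5 is 3.

3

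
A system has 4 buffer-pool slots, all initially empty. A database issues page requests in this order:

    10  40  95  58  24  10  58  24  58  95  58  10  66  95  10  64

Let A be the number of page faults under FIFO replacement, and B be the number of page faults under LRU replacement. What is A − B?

Under FIFO: F F F F F F . . . . . . F F . F → 9 faults.
Under LRU: F F F F F F . . . . . . F . . F → 8 faults.
A − B = 9 − 8 = 1.

1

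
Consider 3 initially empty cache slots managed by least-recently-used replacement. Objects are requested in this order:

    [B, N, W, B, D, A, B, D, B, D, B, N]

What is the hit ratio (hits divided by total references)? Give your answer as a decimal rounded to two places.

0.50

B -> miss, frames {B}
N -> miss, frames {B,N}
W -> miss, frames {B,N,W}
B -> hit
D -> miss, evict N, frames {W,B,D}
A -> miss, evict W, frames {B,D,A}
B -> hit
D -> hit
B -> hit
D -> hit
B -> hit
N -> miss, evict A, frames {D,B,N}
Hits: 6 of 12 references → 6/12 = 0.5000.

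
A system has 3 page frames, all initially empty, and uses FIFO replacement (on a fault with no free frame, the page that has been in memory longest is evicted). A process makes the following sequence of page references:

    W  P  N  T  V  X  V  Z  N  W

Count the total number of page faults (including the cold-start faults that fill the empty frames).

W → fault, frames [W]
P → fault, frames [W, P]
N → fault, frames [W, P, N]
T → fault, evict W, frames [P, N, T]
V → fault, evict P, frames [N, T, V]
X → fault, evict N, frames [T, V, X]
V → hit
Z → fault, evict T, frames [V, X, Z]
N → fault, evict V, frames [X, Z, N]
W → fault, evict X, frames [Z, N, W]
Page faults: 9.

9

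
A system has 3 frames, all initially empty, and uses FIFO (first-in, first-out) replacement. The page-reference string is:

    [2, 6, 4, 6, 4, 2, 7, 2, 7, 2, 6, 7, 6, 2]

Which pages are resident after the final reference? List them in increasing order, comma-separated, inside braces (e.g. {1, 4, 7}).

{2, 6, 7}

2 -> miss, frames (2)
6 -> miss, frames (2 6)
4 -> miss, frames (2 6 4)
6 -> hit
4 -> hit
2 -> hit
7 -> miss, evict 2, frames (6 4 7)
2 -> miss, evict 6, frames (4 7 2)
7 -> hit
2 -> hit
6 -> miss, evict 4, frames (7 2 6)
7 -> hit
6 -> hit
2 -> hit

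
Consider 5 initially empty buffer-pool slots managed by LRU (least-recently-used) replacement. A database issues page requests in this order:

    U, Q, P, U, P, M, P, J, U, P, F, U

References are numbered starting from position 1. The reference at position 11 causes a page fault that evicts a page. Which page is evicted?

Q

pos 1: U: miss, frames (U)
pos 2: Q: miss, frames (U Q)
pos 3: P: miss, frames (U Q P)
pos 4: U: hit
pos 5: P: hit
pos 6: M: miss, frames (Q U P M)
pos 7: P: hit
pos 8: J: miss, frames (Q U M P J)
pos 9: U: hit
pos 10: P: hit
pos 11: F: miss, evict Q, frames (M J U P F)
At position 11, page Q is evicted.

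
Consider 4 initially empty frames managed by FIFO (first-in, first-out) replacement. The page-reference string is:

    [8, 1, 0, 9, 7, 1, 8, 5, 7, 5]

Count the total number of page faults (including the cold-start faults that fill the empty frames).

7

8: fault, frames (8)
1: fault, frames (8 1)
0: fault, frames (8 1 0)
9: fault, frames (8 1 0 9)
7: fault, evict 8, frames (1 0 9 7)
1: hit
8: fault, evict 1, frames (0 9 7 8)
5: fault, evict 0, frames (9 7 8 5)
7: hit
5: hit
Page faults: 7.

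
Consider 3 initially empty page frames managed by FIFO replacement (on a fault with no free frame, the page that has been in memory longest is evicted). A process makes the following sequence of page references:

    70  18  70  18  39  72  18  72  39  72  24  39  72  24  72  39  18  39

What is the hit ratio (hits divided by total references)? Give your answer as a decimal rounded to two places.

0.61

70 -> fault, frames (70)
18 -> fault, frames (70 18)
70 -> hit
18 -> hit
39 -> fault, frames (70 18 39)
72 -> fault, evict 70, frames (18 39 72)
18 -> hit
72 -> hit
39 -> hit
72 -> hit
24 -> fault, evict 18, frames (39 72 24)
39 -> hit
72 -> hit
24 -> hit
72 -> hit
39 -> hit
18 -> fault, evict 39, frames (72 24 18)
39 -> fault, evict 72, frames (24 18 39)
Hits: 11 of 18 references → 11/18 = 0.6111.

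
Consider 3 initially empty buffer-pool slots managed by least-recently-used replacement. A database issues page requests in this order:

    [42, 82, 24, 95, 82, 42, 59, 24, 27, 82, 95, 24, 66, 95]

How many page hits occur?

42 -> miss, frames {42}
82 -> miss, frames {42,82}
24 -> miss, frames {42,82,24}
95 -> miss, evict 42, frames {82,24,95}
82 -> hit
42 -> miss, evict 24, frames {95,82,42}
59 -> miss, evict 95, frames {82,42,59}
24 -> miss, evict 82, frames {42,59,24}
27 -> miss, evict 42, frames {59,24,27}
82 -> miss, evict 59, frames {24,27,82}
95 -> miss, evict 24, frames {27,82,95}
24 -> miss, evict 27, frames {82,95,24}
66 -> miss, evict 82, frames {95,24,66}
95 -> hit
Hits: 2.

2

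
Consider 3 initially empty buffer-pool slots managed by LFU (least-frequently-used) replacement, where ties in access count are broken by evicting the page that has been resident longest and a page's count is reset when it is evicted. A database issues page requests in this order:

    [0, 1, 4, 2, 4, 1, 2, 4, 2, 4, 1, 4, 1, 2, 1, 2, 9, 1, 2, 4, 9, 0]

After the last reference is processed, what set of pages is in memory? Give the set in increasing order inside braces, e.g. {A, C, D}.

{0, 2, 4}

0: fault, frames [0]
1: fault, frames [0, 1]
4: fault, frames [0, 1, 4]
2: fault, evict 0, frames [1, 4, 2]
4: hit
1: hit
2: hit
4: hit
2: hit
4: hit
1: hit
4: hit
1: hit
2: hit
1: hit
2: hit
9: fault, evict 1, frames [4, 2, 9]
1: fault, evict 9, frames [4, 2, 1]
2: hit
4: hit
9: fault, evict 1, frames [4, 2, 9]
0: fault, evict 9, frames [4, 2, 0]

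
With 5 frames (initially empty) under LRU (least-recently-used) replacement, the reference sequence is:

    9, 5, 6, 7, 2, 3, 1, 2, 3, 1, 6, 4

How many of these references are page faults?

9 -> miss, frames {9}
5 -> miss, frames {9,5}
6 -> miss, frames {9,5,6}
7 -> miss, frames {9,5,6,7}
2 -> miss, frames {9,5,6,7,2}
3 -> miss, evict 9, frames {5,6,7,2,3}
1 -> miss, evict 5, frames {6,7,2,3,1}
2 -> hit
3 -> hit
1 -> hit
6 -> hit
4 -> miss, evict 7, frames {2,3,1,6,4}
Page faults: 8.

8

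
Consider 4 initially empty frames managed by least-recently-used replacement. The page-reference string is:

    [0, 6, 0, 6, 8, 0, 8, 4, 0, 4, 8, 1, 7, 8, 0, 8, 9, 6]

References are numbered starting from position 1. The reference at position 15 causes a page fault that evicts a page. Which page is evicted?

4

pos 1: 0 -> fault, frames [0]
pos 2: 6 -> fault, frames [0, 6]
pos 3: 0 -> hit
pos 4: 6 -> hit
pos 5: 8 -> fault, frames [0, 6, 8]
pos 6: 0 -> hit
pos 7: 8 -> hit
pos 8: 4 -> fault, frames [6, 0, 8, 4]
pos 9: 0 -> hit
pos 10: 4 -> hit
pos 11: 8 -> hit
pos 12: 1 -> fault, evict 6, frames [0, 4, 8, 1]
pos 13: 7 -> fault, evict 0, frames [4, 8, 1, 7]
pos 14: 8 -> hit
pos 15: 0 -> fault, evict 4, frames [1, 7, 8, 0]
At position 15, page 4 is evicted.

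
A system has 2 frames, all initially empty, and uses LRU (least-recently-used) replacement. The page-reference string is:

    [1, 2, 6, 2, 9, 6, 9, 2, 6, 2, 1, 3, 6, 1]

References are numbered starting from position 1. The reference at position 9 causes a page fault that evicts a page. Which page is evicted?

pos 1: 1 -> fault, frames {1}
pos 2: 2 -> fault, frames {1,2}
pos 3: 6 -> fault, evict 1, frames {2,6}
pos 4: 2 -> hit
pos 5: 9 -> fault, evict 6, frames {2,9}
pos 6: 6 -> fault, evict 2, frames {9,6}
pos 7: 9 -> hit
pos 8: 2 -> fault, evict 6, frames {9,2}
pos 9: 6 -> fault, evict 9, frames {2,6}
At position 9, page 9 is evicted.

9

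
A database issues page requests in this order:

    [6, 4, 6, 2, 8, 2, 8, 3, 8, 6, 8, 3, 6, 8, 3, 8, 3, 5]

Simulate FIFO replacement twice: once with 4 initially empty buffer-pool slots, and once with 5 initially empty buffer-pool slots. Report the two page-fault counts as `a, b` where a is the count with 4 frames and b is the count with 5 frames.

7, 6

4 frames: F F . F F . . F . F . . . . . . . F → 7 faults.
5 frames: F F . F F . . F . . . . . . . . . F → 6 faults.
6 < 7: adding a frame reduced faults, as is typical.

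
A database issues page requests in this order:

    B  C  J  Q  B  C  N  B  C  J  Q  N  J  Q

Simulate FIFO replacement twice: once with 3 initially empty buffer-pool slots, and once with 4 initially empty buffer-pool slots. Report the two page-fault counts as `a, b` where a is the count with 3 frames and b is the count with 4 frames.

9, 10

3 frames: F F F F F F F . . F F . . . → 9 faults.
4 frames: F F F F . . F F F F F F . . → 10 faults.
10 > 9: adding a frame increased faults — Belady's anomaly.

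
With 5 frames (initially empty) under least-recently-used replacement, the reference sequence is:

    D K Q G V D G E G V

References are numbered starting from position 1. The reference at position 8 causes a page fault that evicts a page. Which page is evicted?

pos 1: D: fault, frames (D)
pos 2: K: fault, frames (D K)
pos 3: Q: fault, frames (D K Q)
pos 4: G: fault, frames (D K Q G)
pos 5: V: fault, frames (D K Q G V)
pos 6: D: hit
pos 7: G: hit
pos 8: E: fault, evict K, frames (Q V D G E)
At position 8, page K is evicted.

K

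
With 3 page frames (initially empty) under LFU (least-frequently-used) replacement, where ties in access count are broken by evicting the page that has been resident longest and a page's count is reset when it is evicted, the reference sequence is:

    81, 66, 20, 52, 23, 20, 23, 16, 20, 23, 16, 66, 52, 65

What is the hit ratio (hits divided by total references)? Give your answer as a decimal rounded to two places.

0.36

81 → fault, frames {81}
66 → fault, frames {81,66}
20 → fault, frames {81,66,20}
52 → fault, evict 81, frames {66,20,52}
23 → fault, evict 66, frames {20,52,23}
20 → hit
23 → hit
16 → fault, evict 52, frames {20,23,16}
20 → hit
23 → hit
16 → hit
66 → fault, evict 16, frames {20,23,66}
52 → fault, evict 66, frames {20,23,52}
65 → fault, evict 52, frames {20,23,65}
Hits: 5 of 14 references → 5/14 = 0.3571.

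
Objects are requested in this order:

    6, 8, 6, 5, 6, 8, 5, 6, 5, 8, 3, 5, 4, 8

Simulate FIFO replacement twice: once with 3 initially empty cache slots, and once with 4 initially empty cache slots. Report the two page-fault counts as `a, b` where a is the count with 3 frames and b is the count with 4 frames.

3 frames: F F . F . . . . . . F . F F → 6 faults.
4 frames: F F . F . . . . . . F . F . → 5 faults.
5 < 6: adding a frame reduced faults, as is typical.

6, 5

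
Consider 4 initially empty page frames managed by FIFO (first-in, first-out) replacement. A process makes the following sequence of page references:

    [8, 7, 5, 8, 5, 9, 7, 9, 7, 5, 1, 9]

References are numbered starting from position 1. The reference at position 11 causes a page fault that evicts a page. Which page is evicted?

8

pos 1: 8: fault, frames (8)
pos 2: 7: fault, frames (8 7)
pos 3: 5: fault, frames (8 7 5)
pos 4: 8: hit
pos 5: 5: hit
pos 6: 9: fault, frames (8 7 5 9)
pos 7: 7: hit
pos 8: 9: hit
pos 9: 7: hit
pos 10: 5: hit
pos 11: 1: fault, evict 8, frames (7 5 9 1)
At position 11, page 8 is evicted.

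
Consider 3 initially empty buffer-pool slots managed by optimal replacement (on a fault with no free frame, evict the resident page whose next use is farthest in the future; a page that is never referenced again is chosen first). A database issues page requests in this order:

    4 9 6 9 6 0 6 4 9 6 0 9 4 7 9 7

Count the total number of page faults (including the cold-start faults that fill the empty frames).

4: fault, frames [4]
9: fault, frames [4, 9]
6: fault, frames [4, 9, 6]
9: hit
6: hit
0: fault, evict 9, frames [4, 6, 0]
6: hit
4: hit
9: fault, evict 4, frames [6, 0, 9]
6: hit
0: hit
9: hit
4: fault, evict 0, frames [6, 9, 4]
7: fault, evict 4, frames [6, 9, 7]
9: hit
7: hit
Page faults: 7.

7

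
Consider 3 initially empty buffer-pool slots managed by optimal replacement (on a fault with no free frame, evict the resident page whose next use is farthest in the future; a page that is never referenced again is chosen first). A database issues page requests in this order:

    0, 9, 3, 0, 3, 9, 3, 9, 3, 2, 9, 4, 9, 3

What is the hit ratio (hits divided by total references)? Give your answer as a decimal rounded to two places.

0.64

0 -> miss, frames (0)
9 -> miss, frames (0 9)
3 -> miss, frames (0 9 3)
0 -> hit
3 -> hit
9 -> hit
3 -> hit
9 -> hit
3 -> hit
2 -> miss, evict 0, frames (9 3 2)
9 -> hit
4 -> miss, evict 2, frames (9 3 4)
9 -> hit
3 -> hit
Hits: 9 of 14 references → 9/14 = 0.6429.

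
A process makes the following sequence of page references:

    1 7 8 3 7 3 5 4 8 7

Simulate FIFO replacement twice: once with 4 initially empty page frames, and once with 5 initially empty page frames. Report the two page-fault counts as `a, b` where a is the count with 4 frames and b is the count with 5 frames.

4 frames: F F F F . . F F . F → 7 faults.
5 frames: F F F F . . F F . . → 6 faults.
6 < 7: adding a frame reduced faults, as is typical.

7, 6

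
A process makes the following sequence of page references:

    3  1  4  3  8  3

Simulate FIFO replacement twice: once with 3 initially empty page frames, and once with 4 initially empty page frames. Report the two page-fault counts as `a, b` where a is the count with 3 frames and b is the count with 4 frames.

3 frames: F F F . F F → 5 faults.
4 frames: F F F . F . → 4 faults.
4 < 5: adding a frame reduced faults, as is typical.

5, 4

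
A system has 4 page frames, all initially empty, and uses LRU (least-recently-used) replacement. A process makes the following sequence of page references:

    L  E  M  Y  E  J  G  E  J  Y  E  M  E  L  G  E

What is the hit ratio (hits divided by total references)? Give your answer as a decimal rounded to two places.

L -> fault, frames [L]
E -> fault, frames [L, E]
M -> fault, frames [L, E, M]
Y -> fault, frames [L, E, M, Y]
E -> hit
J -> fault, evict L, frames [M, Y, E, J]
G -> fault, evict M, frames [Y, E, J, G]
E -> hit
J -> hit
Y -> hit
E -> hit
M -> fault, evict G, frames [J, Y, E, M]
E -> hit
L -> fault, evict J, frames [Y, M, E, L]
G -> fault, evict Y, frames [M, E, L, G]
E -> hit
Hits: 7 of 16 references → 7/16 = 0.4375.

0.44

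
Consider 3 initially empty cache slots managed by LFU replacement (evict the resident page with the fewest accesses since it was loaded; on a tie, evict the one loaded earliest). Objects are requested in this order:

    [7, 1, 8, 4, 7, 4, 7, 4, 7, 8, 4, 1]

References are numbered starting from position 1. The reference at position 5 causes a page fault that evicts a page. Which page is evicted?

pos 1: 7 → miss, frames {7}
pos 2: 1 → miss, frames {7,1}
pos 3: 8 → miss, frames {7,1,8}
pos 4: 4 → miss, evict 7, frames {1,8,4}
pos 5: 7 → miss, evict 1, frames {8,4,7}
At position 5, page 1 is evicted.

1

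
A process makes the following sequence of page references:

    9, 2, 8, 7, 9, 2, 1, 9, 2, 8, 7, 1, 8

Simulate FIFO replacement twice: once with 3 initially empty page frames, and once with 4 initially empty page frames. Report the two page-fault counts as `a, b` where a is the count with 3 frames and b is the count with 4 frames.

9, 10

3 frames: F F F F F F F . . F F . . → 9 faults.
4 frames: F F F F . . F F F F F F . → 10 faults.
10 > 9: adding a frame increased faults — Belady's anomaly.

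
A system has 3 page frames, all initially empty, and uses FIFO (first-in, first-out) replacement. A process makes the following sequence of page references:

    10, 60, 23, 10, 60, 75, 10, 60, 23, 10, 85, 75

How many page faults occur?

9

10 -> fault, frames [10]
60 -> fault, frames [10, 60]
23 -> fault, frames [10, 60, 23]
10 -> hit
60 -> hit
75 -> fault, evict 10, frames [60, 23, 75]
10 -> fault, evict 60, frames [23, 75, 10]
60 -> fault, evict 23, frames [75, 10, 60]
23 -> fault, evict 75, frames [10, 60, 23]
10 -> hit
85 -> fault, evict 10, frames [60, 23, 85]
75 -> fault, evict 60, frames [23, 85, 75]
Page faults: 9.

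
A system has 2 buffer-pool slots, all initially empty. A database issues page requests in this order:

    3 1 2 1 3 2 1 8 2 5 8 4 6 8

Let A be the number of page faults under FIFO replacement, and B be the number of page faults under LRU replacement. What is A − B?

Under FIFO: F F F . F . F F F F F F F F → 12 faults.
Under LRU: F F F . F F F F F F F F F F → 13 faults.
A − B = 12 − 13 = -1.

-1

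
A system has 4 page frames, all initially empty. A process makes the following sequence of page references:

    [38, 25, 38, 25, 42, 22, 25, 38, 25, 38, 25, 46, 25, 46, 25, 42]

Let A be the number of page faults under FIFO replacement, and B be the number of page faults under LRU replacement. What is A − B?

-1

Under FIFO: F F . . F F . . . . . F . . . . → 5 faults.
Under LRU: F F . . F F . . . . . F . . . F → 6 faults.
A − B = 5 − 6 = -1.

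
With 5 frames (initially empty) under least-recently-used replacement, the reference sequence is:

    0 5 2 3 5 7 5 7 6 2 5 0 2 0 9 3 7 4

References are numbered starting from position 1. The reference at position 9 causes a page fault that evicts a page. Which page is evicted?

0

pos 1: 0 → miss, frames {0}
pos 2: 5 → miss, frames {0,5}
pos 3: 2 → miss, frames {0,5,2}
pos 4: 3 → miss, frames {0,5,2,3}
pos 5: 5 → hit
pos 6: 7 → miss, frames {0,2,3,5,7}
pos 7: 5 → hit
pos 8: 7 → hit
pos 9: 6 → miss, evict 0, frames {2,3,5,7,6}
At position 9, page 0 is evicted.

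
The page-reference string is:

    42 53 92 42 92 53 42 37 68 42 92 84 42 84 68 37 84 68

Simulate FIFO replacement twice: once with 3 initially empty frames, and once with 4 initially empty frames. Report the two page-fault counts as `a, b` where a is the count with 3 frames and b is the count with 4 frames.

10, 7

3 frames: F F F . . . . F F F F F . . F F . . → 10 faults.
4 frames: F F F . . . . F F F . F . . . . . . → 7 faults.
7 < 10: adding a frame reduced faults, as is typical.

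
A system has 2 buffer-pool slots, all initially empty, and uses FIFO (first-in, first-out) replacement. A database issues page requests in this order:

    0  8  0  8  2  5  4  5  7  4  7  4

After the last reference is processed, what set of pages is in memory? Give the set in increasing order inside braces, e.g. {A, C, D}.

0 → miss, frames {0}
8 → miss, frames {0,8}
0 → hit
8 → hit
2 → miss, evict 0, frames {8,2}
5 → miss, evict 8, frames {2,5}
4 → miss, evict 2, frames {5,4}
5 → hit
7 → miss, evict 5, frames {4,7}
4 → hit
7 → hit
4 → hit

{4, 7}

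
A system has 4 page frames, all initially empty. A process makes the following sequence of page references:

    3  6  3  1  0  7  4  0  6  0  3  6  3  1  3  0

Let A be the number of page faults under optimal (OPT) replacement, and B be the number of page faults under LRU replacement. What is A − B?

-2

Under OPT: F F . F F F F . . . . . . F . . → 7 faults.
Under LRU: F F . F F F F . F . F . . F . . → 9 faults.
A − B = 7 − 9 = -2.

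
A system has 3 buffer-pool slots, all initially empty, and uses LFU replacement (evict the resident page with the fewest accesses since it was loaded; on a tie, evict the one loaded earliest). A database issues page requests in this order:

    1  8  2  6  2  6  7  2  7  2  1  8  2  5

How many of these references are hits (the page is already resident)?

6

1 -> miss, frames {1}
8 -> miss, frames {1,8}
2 -> miss, frames {1,8,2}
6 -> miss, evict 1, frames {8,2,6}
2 -> hit
6 -> hit
7 -> miss, evict 8, frames {2,6,7}
2 -> hit
7 -> hit
2 -> hit
1 -> miss, evict 6, frames {2,7,1}
8 -> miss, evict 1, frames {2,7,8}
2 -> hit
5 -> miss, evict 8, frames {2,7,5}
Hits: 6.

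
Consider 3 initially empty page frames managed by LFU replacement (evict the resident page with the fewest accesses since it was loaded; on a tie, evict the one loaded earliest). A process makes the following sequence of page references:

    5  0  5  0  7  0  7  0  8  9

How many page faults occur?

5: fault, frames [5]
0: fault, frames [5, 0]
5: hit
0: hit
7: fault, frames [5, 0, 7]
0: hit
7: hit
0: hit
8: fault, evict 5, frames [0, 7, 8]
9: fault, evict 8, frames [0, 7, 9]
Page faults: 5.

5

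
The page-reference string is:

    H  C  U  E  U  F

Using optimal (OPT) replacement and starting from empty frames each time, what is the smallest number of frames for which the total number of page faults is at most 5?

f=1: 6 faults
f=2: 5 faults
f=3: 5 faults
f=4: 5 faults
f=5: 5 faults
Smallest f with faults ≤ 5 is 2.

2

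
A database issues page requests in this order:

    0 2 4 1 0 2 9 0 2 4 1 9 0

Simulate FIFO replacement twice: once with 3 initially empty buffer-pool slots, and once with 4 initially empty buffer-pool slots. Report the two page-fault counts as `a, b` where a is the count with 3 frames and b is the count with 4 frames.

10, 11

3 frames: F F F F F F F . . F F . F → 10 faults.
4 frames: F F F F . . F F F F F F F → 11 faults.
11 > 10: adding a frame increased faults — Belady's anomaly.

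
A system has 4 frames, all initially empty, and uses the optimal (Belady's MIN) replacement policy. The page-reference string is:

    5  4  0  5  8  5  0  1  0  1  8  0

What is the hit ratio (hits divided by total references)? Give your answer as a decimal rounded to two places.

0.58

5: fault, frames {5}
4: fault, frames {5,4}
0: fault, frames {5,4,0}
5: hit
8: fault, frames {5,4,0,8}
5: hit
0: hit
1: fault, evict 4, frames {5,0,8,1}
0: hit
1: hit
8: hit
0: hit
Hits: 7 of 12 references → 7/12 = 0.5833.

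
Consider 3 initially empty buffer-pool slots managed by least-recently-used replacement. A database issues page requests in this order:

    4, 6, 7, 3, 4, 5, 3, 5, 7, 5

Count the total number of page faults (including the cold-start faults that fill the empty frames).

4 -> fault, frames [4]
6 -> fault, frames [4, 6]
7 -> fault, frames [4, 6, 7]
3 -> fault, evict 4, frames [6, 7, 3]
4 -> fault, evict 6, frames [7, 3, 4]
5 -> fault, evict 7, frames [3, 4, 5]
3 -> hit
5 -> hit
7 -> fault, evict 4, frames [3, 5, 7]
5 -> hit
Page faults: 7.

7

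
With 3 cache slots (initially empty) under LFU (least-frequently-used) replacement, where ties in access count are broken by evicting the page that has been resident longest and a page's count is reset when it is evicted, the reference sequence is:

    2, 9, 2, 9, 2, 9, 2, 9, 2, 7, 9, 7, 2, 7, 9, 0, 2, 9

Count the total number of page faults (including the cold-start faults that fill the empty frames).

2: fault, frames {2}
9: fault, frames {2,9}
2: hit
9: hit
2: hit
9: hit
2: hit
9: hit
2: hit
7: fault, frames {2,9,7}
9: hit
7: hit
2: hit
7: hit
9: hit
0: fault, evict 7, frames {2,9,0}
2: hit
9: hit
Page faults: 4.

4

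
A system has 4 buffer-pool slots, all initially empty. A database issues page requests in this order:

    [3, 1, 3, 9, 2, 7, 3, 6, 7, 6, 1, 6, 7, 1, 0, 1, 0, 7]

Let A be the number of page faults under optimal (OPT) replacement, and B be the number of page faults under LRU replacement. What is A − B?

-1

Under OPT: F F . F F F . F . . . . . . F . . . → 7 faults.
Under LRU: F F . F F F . F . . F . . . F . . . → 8 faults.
A − B = 7 − 8 = -1.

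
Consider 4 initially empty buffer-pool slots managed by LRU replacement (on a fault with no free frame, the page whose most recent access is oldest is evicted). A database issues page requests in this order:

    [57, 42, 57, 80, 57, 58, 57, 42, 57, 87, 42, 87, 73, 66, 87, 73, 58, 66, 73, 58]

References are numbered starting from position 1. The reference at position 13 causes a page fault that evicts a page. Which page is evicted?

58

pos 1: 57: miss, frames [57]
pos 2: 42: miss, frames [57, 42]
pos 3: 57: hit
pos 4: 80: miss, frames [42, 57, 80]
pos 5: 57: hit
pos 6: 58: miss, frames [42, 80, 57, 58]
pos 7: 57: hit
pos 8: 42: hit
pos 9: 57: hit
pos 10: 87: miss, evict 80, frames [58, 42, 57, 87]
pos 11: 42: hit
pos 12: 87: hit
pos 13: 73: miss, evict 58, frames [57, 42, 87, 73]
At position 13, page 58 is evicted.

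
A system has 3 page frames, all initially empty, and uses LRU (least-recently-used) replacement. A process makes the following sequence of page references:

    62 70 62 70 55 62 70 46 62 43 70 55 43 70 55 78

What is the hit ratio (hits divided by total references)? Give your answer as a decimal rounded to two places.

0.50

62 -> fault, frames [62]
70 -> fault, frames [62, 70]
62 -> hit
70 -> hit
55 -> fault, frames [62, 70, 55]
62 -> hit
70 -> hit
46 -> fault, evict 55, frames [62, 70, 46]
62 -> hit
43 -> fault, evict 70, frames [46, 62, 43]
70 -> fault, evict 46, frames [62, 43, 70]
55 -> fault, evict 62, frames [43, 70, 55]
43 -> hit
70 -> hit
55 -> hit
78 -> fault, evict 43, frames [70, 55, 78]
Hits: 8 of 16 references → 8/16 = 0.5000.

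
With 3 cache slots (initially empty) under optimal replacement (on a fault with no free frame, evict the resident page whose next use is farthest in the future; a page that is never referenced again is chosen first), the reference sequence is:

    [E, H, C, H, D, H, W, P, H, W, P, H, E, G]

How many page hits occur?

6

E → fault, frames [E]
H → fault, frames [E, H]
C → fault, frames [E, H, C]
H → hit
D → fault, evict C, frames [E, H, D]
H → hit
W → fault, evict D, frames [E, H, W]
P → fault, evict E, frames [H, W, P]
H → hit
W → hit
P → hit
H → hit
E → fault, evict P, frames [H, W, E]
G → fault, evict E, frames [H, W, G]
Hits: 6.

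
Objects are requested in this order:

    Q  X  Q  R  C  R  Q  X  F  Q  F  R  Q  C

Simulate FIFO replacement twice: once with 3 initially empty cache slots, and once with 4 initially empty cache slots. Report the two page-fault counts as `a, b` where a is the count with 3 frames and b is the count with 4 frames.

3 frames: F F . F F . F F F . . F F F → 10 faults.
4 frames: F F . F F . . . F F . . . . → 6 faults.
6 < 10: adding a frame reduced faults, as is typical.

10, 6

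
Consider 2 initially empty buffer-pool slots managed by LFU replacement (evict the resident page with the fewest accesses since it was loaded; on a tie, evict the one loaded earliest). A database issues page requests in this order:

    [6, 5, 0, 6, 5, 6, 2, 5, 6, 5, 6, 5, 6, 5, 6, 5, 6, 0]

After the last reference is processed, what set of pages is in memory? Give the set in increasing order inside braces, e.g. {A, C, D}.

6: miss, frames [6]
5: miss, frames [6, 5]
0: miss, evict 6, frames [5, 0]
6: miss, evict 5, frames [0, 6]
5: miss, evict 0, frames [6, 5]
6: hit
2: miss, evict 5, frames [6, 2]
5: miss, evict 2, frames [6, 5]
6: hit
5: hit
6: hit
5: hit
6: hit
5: hit
6: hit
5: hit
6: hit
0: miss, evict 5, frames [6, 0]

{0, 6}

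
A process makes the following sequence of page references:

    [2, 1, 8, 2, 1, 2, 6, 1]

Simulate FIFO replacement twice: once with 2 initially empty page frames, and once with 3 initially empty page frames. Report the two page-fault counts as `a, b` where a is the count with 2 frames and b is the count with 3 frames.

2 frames: F F F F F . F . → 6 faults.
3 frames: F F F . . . F . → 4 faults.
4 < 6: adding a frame reduced faults, as is typical.

6, 4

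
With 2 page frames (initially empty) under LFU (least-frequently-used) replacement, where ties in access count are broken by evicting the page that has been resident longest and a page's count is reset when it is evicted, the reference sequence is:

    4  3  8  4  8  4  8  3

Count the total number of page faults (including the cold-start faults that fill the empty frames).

4: miss, frames {4}
3: miss, frames {4,3}
8: miss, evict 4, frames {3,8}
4: miss, evict 3, frames {8,4}
8: hit
4: hit
8: hit
3: miss, evict 4, frames {8,3}
Page faults: 5.

5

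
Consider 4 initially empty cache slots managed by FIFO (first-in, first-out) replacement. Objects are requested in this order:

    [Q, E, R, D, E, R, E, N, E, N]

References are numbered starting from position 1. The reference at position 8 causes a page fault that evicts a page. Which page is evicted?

Q

pos 1: Q -> miss, frames {Q}
pos 2: E -> miss, frames {Q,E}
pos 3: R -> miss, frames {Q,E,R}
pos 4: D -> miss, frames {Q,E,R,D}
pos 5: E -> hit
pos 6: R -> hit
pos 7: E -> hit
pos 8: N -> miss, evict Q, frames {E,R,D,N}
At position 8, page Q is evicted.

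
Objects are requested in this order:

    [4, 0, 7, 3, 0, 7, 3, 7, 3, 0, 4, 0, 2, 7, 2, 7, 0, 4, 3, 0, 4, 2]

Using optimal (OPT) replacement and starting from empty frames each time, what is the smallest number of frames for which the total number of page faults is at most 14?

2

f=1: 22 faults
f=2: 14 faults
f=3: 9 faults
f=4: 6 faults
f=5: 5 faults
Smallest f with faults ≤ 14 is 2.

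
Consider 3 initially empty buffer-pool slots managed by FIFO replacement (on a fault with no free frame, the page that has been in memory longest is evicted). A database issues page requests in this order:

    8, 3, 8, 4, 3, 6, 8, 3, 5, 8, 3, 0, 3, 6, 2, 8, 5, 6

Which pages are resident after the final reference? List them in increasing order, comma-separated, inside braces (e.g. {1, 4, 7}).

8: miss, frames (8)
3: miss, frames (8 3)
8: hit
4: miss, frames (8 3 4)
3: hit
6: miss, evict 8, frames (3 4 6)
8: miss, evict 3, frames (4 6 8)
3: miss, evict 4, frames (6 8 3)
5: miss, evict 6, frames (8 3 5)
8: hit
3: hit
0: miss, evict 8, frames (3 5 0)
3: hit
6: miss, evict 3, frames (5 0 6)
2: miss, evict 5, frames (0 6 2)
8: miss, evict 0, frames (6 2 8)
5: miss, evict 6, frames (2 8 5)
6: miss, evict 2, frames (8 5 6)

{5, 6, 8}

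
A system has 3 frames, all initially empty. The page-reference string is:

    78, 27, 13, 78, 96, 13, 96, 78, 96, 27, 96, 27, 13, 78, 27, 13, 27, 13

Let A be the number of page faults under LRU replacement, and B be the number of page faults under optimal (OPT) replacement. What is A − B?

1

Under LRU: F F F . F . . . . F . . F F . . . . → 7 faults.
Under OPT: F F F . F . . . . F . . . F . . . . → 6 faults.
A − B = 7 − 6 = 1.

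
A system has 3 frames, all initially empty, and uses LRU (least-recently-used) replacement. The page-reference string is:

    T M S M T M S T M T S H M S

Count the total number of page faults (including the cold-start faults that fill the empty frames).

T: fault, frames (T)
M: fault, frames (T M)
S: fault, frames (T M S)
M: hit
T: hit
M: hit
S: hit
T: hit
M: hit
T: hit
S: hit
H: fault, evict M, frames (T S H)
M: fault, evict T, frames (S H M)
S: hit
Page faults: 5.

5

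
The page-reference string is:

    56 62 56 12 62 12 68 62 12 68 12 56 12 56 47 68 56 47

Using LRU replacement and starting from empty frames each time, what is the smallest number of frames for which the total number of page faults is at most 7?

3

f=1: 18 faults
f=2: 13 faults
f=3: 7 faults
f=4: 5 faults
f=5: 5 faults
Smallest f with faults ≤ 7 is 3.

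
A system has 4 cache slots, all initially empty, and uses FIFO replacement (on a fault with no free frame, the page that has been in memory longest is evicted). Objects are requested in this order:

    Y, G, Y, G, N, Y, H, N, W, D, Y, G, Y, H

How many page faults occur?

Y: miss, frames {Y}
G: miss, frames {Y,G}
Y: hit
G: hit
N: miss, frames {Y,G,N}
Y: hit
H: miss, frames {Y,G,N,H}
N: hit
W: miss, evict Y, frames {G,N,H,W}
D: miss, evict G, frames {N,H,W,D}
Y: miss, evict N, frames {H,W,D,Y}
G: miss, evict H, frames {W,D,Y,G}
Y: hit
H: miss, evict W, frames {D,Y,G,H}
Page faults: 9.

9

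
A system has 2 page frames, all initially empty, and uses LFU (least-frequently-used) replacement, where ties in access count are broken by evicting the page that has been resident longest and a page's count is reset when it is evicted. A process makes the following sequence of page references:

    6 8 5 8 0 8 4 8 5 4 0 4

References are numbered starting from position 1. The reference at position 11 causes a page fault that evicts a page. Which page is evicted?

pos 1: 6: miss, frames (6)
pos 2: 8: miss, frames (6 8)
pos 3: 5: miss, evict 6, frames (8 5)
pos 4: 8: hit
pos 5: 0: miss, evict 5, frames (8 0)
pos 6: 8: hit
pos 7: 4: miss, evict 0, frames (8 4)
pos 8: 8: hit
pos 9: 5: miss, evict 4, frames (8 5)
pos 10: 4: miss, evict 5, frames (8 4)
pos 11: 0: miss, evict 4, frames (8 0)
At position 11, page 4 is evicted.

4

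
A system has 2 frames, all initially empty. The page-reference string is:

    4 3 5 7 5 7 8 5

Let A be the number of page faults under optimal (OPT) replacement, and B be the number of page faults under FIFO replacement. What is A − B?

Under OPT: F F F F . . F . → 5 faults.
Under FIFO: F F F F . . F F → 6 faults.
A − B = 5 − 6 = -1.

-1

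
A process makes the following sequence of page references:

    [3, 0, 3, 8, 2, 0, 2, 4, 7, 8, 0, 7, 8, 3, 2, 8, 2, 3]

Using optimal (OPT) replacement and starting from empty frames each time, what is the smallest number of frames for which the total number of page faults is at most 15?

f=1: 18 faults
f=2: 11 faults
f=3: 8 faults
f=4: 7 faults
f=5: 6 faults
f=6: 6 faults
Smallest f with faults ≤ 15 is 2.

2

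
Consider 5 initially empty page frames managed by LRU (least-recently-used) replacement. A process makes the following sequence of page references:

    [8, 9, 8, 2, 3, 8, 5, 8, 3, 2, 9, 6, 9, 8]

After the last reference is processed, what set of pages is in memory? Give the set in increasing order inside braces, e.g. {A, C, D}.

{2, 3, 6, 8, 9}

8 → miss, frames {8}
9 → miss, frames {8,9}
8 → hit
2 → miss, frames {9,8,2}
3 → miss, frames {9,8,2,3}
8 → hit
5 → miss, frames {9,2,3,8,5}
8 → hit
3 → hit
2 → hit
9 → hit
6 → miss, evict 5, frames {8,3,2,9,6}
9 → hit
8 → hit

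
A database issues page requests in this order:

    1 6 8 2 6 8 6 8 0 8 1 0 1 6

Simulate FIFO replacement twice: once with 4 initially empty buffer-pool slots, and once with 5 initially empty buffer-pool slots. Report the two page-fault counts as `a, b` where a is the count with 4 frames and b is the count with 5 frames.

4 frames: F F F F . . . . F . F . . F → 7 faults.
5 frames: F F F F . . . . F . . . . . → 5 faults.
5 < 7: adding a frame reduced faults, as is typical.

7, 5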